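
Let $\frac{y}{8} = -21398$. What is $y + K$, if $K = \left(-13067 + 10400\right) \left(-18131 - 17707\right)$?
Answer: $95408762$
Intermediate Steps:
$y = -171184$ ($y = 8 \left(-21398\right) = -171184$)
$K = 95579946$ ($K = \left(-2667\right) \left(-35838\right) = 95579946$)
$y + K = -171184 + 95579946 = 95408762$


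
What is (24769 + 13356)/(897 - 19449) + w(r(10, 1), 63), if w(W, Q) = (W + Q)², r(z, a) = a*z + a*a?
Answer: 101552627/18552 ≈ 5473.9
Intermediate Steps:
r(z, a) = a² + a*z (r(z, a) = a*z + a² = a² + a*z)
w(W, Q) = (Q + W)²
(24769 + 13356)/(897 - 19449) + w(r(10, 1), 63) = (24769 + 13356)/(897 - 19449) + (63 + 1*(1 + 10))² = 38125/(-18552) + (63 + 1*11)² = 38125*(-1/18552) + (63 + 11)² = -38125/18552 + 74² = -38125/18552 + 5476 = 101552627/18552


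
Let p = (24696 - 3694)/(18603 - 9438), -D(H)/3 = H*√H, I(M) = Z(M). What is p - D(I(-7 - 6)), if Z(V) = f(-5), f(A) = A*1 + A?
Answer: 21002/9165 - 30*I*√10 ≈ 2.2915 - 94.868*I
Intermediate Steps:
f(A) = 2*A (f(A) = A + A = 2*A)
Z(V) = -10 (Z(V) = 2*(-5) = -10)
I(M) = -10
D(H) = -3*H^(3/2) (D(H) = -3*H*√H = -3*H^(3/2))
p = 21002/9165 ≈ 2.2915
p - D(I(-7 - 6)) = 21002/9165 - (-3)*(-10)^(3/2) = 21002/9165 - (-3)*(-10*I*√10) = 21002/9165 - 30*I*√10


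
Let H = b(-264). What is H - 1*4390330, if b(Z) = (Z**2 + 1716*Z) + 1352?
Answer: -4772306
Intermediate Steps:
b(Z) = 1352 + Z**2 + 1716*Z
H = -381976 (H = 1352 + (-264)**2 + 1716*(-264) = 1352 + 69696 - 453024 = -381976)
H - 1*4390330 = -381976 - 1*4390330 = -381976 - 4390330 = -4772306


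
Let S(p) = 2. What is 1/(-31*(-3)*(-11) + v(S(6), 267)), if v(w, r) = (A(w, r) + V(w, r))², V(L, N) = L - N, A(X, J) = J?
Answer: -1/1019 ≈ -0.00098135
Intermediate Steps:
v(w, r) = w² (v(w, r) = (r + (w - r))² = w²)
1/(-31*(-3)*(-11) + v(S(6), 267)) = 1/(-31*(-3)*(-11) + 2²) = 1/(93*(-11) + 4) = 1/(-1023 + 4) = 1/(-1019) = -1/1019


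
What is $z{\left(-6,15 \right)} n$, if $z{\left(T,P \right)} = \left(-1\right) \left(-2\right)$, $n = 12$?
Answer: $24$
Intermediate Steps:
$z{\left(T,P \right)} = 2$
$z{\left(-6,15 \right)} n = 2 \cdot 12 = 24$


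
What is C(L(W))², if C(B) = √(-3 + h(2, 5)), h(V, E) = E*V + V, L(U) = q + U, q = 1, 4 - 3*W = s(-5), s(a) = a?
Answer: 9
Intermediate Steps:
W = 3 (W = 4/3 - ⅓*(-5) = 4/3 + 5/3 = 3)
L(U) = 1 + U
h(V, E) = V + E*V
C(B) = 3 (C(B) = √(-3 + 2*(1 + 5)) = √(-3 + 2*6) = √(-3 + 12) = √9 = 3)
C(L(W))² = 3² = 9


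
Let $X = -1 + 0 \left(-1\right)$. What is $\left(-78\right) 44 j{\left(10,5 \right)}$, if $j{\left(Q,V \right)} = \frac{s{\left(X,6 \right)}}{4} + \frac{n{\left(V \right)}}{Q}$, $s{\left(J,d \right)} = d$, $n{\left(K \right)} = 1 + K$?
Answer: $- \frac{36036}{5} \approx -7207.2$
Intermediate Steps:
$X = -1$ ($X = -1 + 0 = -1$)
$j{\left(Q,V \right)} = \frac{3}{2} + \frac{1 + V}{Q}$ ($j{\left(Q,V \right)} = \frac{6}{4} + \frac{1 + V}{Q} = 6 \cdot \frac{1}{4} + \frac{1 + V}{Q} = \frac{3}{2} + \frac{1 + V}{Q}$)
$\left(-78\right) 44 j{\left(10,5 \right)} = \left(-78\right) 44 \frac{1 + 5 + \frac{3}{2} \cdot 10}{10} = - 3432 \frac{1 + 5 + 15}{10} = - 3432 \cdot \frac{1}{10} \cdot 21 = \left(-3432\right) \frac{21}{10} = - \frac{36036}{5}$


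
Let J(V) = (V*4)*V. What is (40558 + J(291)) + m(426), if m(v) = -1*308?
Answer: 378974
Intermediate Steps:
m(v) = -308
J(V) = 4*V**2 (J(V) = (4*V)*V = 4*V**2)
(40558 + J(291)) + m(426) = (40558 + 4*291**2) - 308 = (40558 + 4*84681) - 308 = (40558 + 338724) - 308 = 379282 - 308 = 378974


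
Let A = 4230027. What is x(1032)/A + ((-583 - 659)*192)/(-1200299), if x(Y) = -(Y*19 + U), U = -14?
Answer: 985190499922/5077297178073 ≈ 0.19404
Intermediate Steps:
x(Y) = 14 - 19*Y (x(Y) = -(Y*19 - 14) = -(19*Y - 14) = -(-14 + 19*Y) = 14 - 19*Y)
x(1032)/A + ((-583 - 659)*192)/(-1200299) = (14 - 19*1032)/4230027 + ((-583 - 659)*192)/(-1200299) = (14 - 19608)*(1/4230027) - 1242*192*(-1/1200299) = -19594*1/4230027 - 238464*(-1/1200299) = -19594/4230027 + 238464/1200299 = 985190499922/5077297178073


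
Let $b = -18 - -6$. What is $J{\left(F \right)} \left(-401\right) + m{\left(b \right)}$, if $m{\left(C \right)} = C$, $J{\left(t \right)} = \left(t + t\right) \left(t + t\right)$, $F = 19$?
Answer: $-579056$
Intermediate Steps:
$b = -12$ ($b = -18 + 6 = -12$)
$J{\left(t \right)} = 4 t^{2}$ ($J{\left(t \right)} = 2 t 2 t = 4 t^{2}$)
$J{\left(F \right)} \left(-401\right) + m{\left(b \right)} = 4 \cdot 19^{2} \left(-401\right) - 12 = 4 \cdot 361 \left(-401\right) - 12 = 1444 \left(-401\right) - 12 = -579044 - 12 = -579056$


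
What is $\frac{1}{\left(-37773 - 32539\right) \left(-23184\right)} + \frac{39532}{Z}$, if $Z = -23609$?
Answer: $- \frac{64441643221447}{38485347449472} \approx -1.6744$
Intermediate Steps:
$\frac{1}{\left(-37773 - 32539\right) \left(-23184\right)} + \frac{39532}{Z} = \frac{1}{\left(-37773 - 32539\right) \left(-23184\right)} + \frac{39532}{-23609} = \frac{1}{-70312} \left(- \frac{1}{23184}\right) + 39532 \left(- \frac{1}{23609}\right) = \left(- \frac{1}{70312}\right) \left(- \frac{1}{23184}\right) - \frac{39532}{23609} = \frac{1}{1630113408} - \frac{39532}{23609} = - \frac{64441643221447}{38485347449472}$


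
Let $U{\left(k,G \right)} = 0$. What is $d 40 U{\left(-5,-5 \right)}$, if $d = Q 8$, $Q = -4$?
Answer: $0$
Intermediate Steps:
$d = -32$ ($d = \left(-4\right) 8 = -32$)
$d 40 U{\left(-5,-5 \right)} = \left(-32\right) 40 \cdot 0 = \left(-1280\right) 0 = 0$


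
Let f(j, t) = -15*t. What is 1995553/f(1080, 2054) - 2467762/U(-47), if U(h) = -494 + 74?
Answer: 626613458/107835 ≈ 5810.9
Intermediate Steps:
U(h) = -420
1995553/f(1080, 2054) - 2467762/U(-47) = 1995553/((-15*2054)) - 2467762/(-420) = 1995553/(-30810) - 2467762*(-1/420) = 1995553*(-1/30810) + 1233881/210 = -1995553/30810 + 1233881/210 = 626613458/107835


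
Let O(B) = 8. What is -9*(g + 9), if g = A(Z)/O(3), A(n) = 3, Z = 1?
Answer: -675/8 ≈ -84.375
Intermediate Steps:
g = 3/8 ≈ 0.37500
-9*(g + 9) = -9*(3/8 + 9) = -9*75/8 = -675/8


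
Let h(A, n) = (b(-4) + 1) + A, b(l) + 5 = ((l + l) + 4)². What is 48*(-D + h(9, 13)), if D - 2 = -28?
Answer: 2256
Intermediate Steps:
D = -26 (D = 2 - 28 = -26)
b(l) = -5 + (4 + 2*l)² (b(l) = -5 + ((l + l) + 4)² = -5 + (2*l + 4)² = -5 + (4 + 2*l)²)
h(A, n) = 12 + A (h(A, n) = ((-5 + 4*(2 - 4)²) + 1) + A = ((-5 + 4*(-2)²) + 1) + A = ((-5 + 4*4) + 1) + A = ((-5 + 16) + 1) + A = (11 + 1) + A = 12 + A)
48*(-D + h(9, 13)) = 48*(-1*(-26) + (12 + 9)) = 48*(26 + 21) = 48*47 = 2256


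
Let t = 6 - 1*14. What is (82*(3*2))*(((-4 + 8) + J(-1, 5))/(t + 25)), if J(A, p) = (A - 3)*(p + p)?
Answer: -17712/17 ≈ -1041.9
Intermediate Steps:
t = -8 (t = 6 - 14 = -8)
J(A, p) = 2*p*(-3 + A) (J(A, p) = (-3 + A)*(2*p) = 2*p*(-3 + A))
(82*(3*2))*(((-4 + 8) + J(-1, 5))/(t + 25)) = (82*(3*2))*(((-4 + 8) + 2*5*(-3 - 1))/(-8 + 25)) = (82*6)*((4 + 2*5*(-4))/17) = 492*((4 - 40)*(1/17)) = 492*(-36*1/17) = 492*(-36/17) = -17712/17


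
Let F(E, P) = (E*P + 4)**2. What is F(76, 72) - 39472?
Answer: 29947104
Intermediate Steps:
F(E, P) = (4 + E*P)**2
F(76, 72) - 39472 = (4 + 76*72)**2 - 39472 = (4 + 5472)**2 - 39472 = 5476**2 - 39472 = 29986576 - 39472 = 29947104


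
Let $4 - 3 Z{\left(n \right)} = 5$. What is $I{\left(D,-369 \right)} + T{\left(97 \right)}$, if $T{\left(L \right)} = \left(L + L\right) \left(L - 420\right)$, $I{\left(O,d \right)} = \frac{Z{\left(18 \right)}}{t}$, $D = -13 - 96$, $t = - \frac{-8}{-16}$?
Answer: $- \frac{187984}{3} \approx -62661.0$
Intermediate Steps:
$Z{\left(n \right)} = - \frac{1}{3}$ ($Z{\left(n \right)} = \frac{4}{3} - \frac{5}{3} = - \frac{1}{3}$)
$t = - \frac{1}{2}$ ($t = - \frac{\left(-8\right) \left(-1\right)}{16} = \left(-1\right) \frac{1}{2} = - \frac{1}{2} \approx -0.5$)
$D = -109$ ($D = -13 - 96 = -109$)
$I{\left(O,d \right)} = \frac{2}{3}$ ($I{\left(O,d \right)} = - \frac{1}{3 \left(- \frac{1}{2}\right)} = \left(- \frac{1}{3}\right) \left(-2\right) = \frac{2}{3}$)
$T{\left(L \right)} = 2 L \left(-420 + L\right)$
$I{\left(D,-369 \right)} + T{\left(97 \right)} = \frac{2}{3} + 2 \cdot 97 \left(-420 + 97\right) = \frac{2}{3} + 2 \cdot 97 \left(-323\right) = \frac{2}{3} - 62662 = - \frac{187984}{3}$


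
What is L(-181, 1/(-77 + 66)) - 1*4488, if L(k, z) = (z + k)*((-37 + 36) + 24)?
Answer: -95184/11 ≈ -8653.1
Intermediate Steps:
L(k, z) = 23*k + 23*z (L(k, z) = (k + z)*(-1 + 24) = (k + z)*23 = 23*k + 23*z)
L(-181, 1/(-77 + 66)) - 1*4488 = (23*(-181) + 23/(-77 + 66)) - 1*4488 = (-4163 + 23/(-11)) - 4488 = (-4163 + 23*(-1/11)) - 4488 = (-4163 - 23/11) - 4488 = -45816/11 - 4488 = -95184/11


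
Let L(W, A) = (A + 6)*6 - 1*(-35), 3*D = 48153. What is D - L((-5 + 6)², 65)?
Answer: 15590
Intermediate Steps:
D = 16051 (D = (⅓)*48153 = 16051)
L(W, A) = 71 + 6*A (L(W, A) = (6 + A)*6 + 35 = (36 + 6*A) + 35 = 71 + 6*A)
D - L((-5 + 6)², 65) = 16051 - (71 + 6*65) = 16051 - (71 + 390) = 16051 - 1*461 = 16051 - 461 = 15590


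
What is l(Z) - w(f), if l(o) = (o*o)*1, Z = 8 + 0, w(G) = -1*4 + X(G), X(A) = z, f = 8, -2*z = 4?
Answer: 70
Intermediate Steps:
z = -2 (z = -1/2*4 = -2)
X(A) = -2
w(G) = -6 (w(G) = -1*4 - 2 = -4 - 2 = -6)
Z = 8
l(o) = o**2 (l(o) = o**2*1 = o**2)
l(Z) - w(f) = 8**2 - 1*(-6) = 64 + 6 = 70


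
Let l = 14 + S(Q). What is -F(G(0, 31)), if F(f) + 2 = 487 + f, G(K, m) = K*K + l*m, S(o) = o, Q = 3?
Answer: -1012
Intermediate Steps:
l = 17 (l = 14 + 3 = 17)
G(K, m) = K² + 17*m (G(K, m) = K*K + 17*m = K² + 17*m)
F(f) = 485 + f (F(f) = -2 + (487 + f) = 485 + f)
-F(G(0, 31)) = -(485 + (0² + 17*31)) = -(485 + (0 + 527)) = -(485 + 527) = -1*1012 = -1012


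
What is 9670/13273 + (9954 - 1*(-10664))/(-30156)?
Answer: 8972903/200130294 ≈ 0.044835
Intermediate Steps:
9670/13273 + (9954 - 1*(-10664))/(-30156) = 9670*(1/13273) + (9954 + 10664)*(-1/30156) = 9670/13273 + 20618*(-1/30156) = 9670/13273 - 10309/15078 = 8972903/200130294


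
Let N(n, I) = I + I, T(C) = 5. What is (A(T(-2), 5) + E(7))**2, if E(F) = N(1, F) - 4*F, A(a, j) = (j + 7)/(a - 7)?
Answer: 400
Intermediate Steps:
N(n, I) = 2*I
A(a, j) = (7 + j)/(-7 + a)
E(F) = -2*F (E(F) = 2*F - 4*F = -2*F)
(A(T(-2), 5) + E(7))**2 = ((7 + 5)/(-7 + 5) - 2*7)**2 = (12/(-2) - 14)**2 = (-1/2*12 - 14)**2 = (-6 - 14)**2 = (-20)**2 = 400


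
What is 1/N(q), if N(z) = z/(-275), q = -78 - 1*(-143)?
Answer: -55/13 ≈ -4.2308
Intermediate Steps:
q = 65 (q = -78 + 143 = 65)
N(z) = -z/275 (N(z) = z*(-1/275) = -z/275)
1/N(q) = 1/(-1/275*65) = 1/(-13/55) = -55/13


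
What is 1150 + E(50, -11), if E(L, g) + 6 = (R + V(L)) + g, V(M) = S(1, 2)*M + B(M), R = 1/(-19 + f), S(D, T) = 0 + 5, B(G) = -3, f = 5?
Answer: 19319/14 ≈ 1379.9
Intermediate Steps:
S(D, T) = 5
R = -1/14 (R = 1/(-19 + 5) = 1/(-14) = -1/14 ≈ -0.071429)
V(M) = -3 + 5*M (V(M) = 5*M - 3 = -3 + 5*M)
E(L, g) = -127/14 + g + 5*L (E(L, g) = -6 + ((-1/14 + (-3 + 5*L)) + g) = -6 + ((-43/14 + 5*L) + g) = -6 + (-43/14 + g + 5*L) = -127/14 + g + 5*L)
1150 + E(50, -11) = 1150 + (-127/14 - 11 + 5*50) = 1150 + (-127/14 - 11 + 250) = 1150 + 3219/14 = 19319/14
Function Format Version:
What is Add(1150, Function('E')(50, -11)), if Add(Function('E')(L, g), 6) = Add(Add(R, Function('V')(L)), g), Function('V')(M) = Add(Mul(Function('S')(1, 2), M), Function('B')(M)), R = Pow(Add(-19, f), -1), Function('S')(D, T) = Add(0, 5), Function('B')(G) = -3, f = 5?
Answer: Rational(19319, 14) ≈ 1379.9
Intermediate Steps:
Function('S')(D, T) = 5
R = Rational(-1, 14) (R = Pow(Add(-19, 5), -1) = Pow(-14, -1) = Rational(-1, 14) ≈ -0.071429)
Function('V')(M) = Add(-3, Mul(5, M)) (Function('V')(M) = Add(Mul(5, M), -3) = Add(-3, Mul(5, M)))
Function('E')(L, g) = Add(Rational(-127, 14), g, Mul(5, L)) (Function('E')(L, g) = Add(-6, Add(Add(Rational(-1, 14), Add(-3, Mul(5, L))), g)) = Add(-6, Add(Add(Rational(-43, 14), Mul(5, L)), g)) = Add(-6, Add(Rational(-43, 14), g, Mul(5, L))) = Add(Rational(-127, 14), g, Mul(5, L)))
Add(1150, Function('E')(50, -11)) = Add(1150, Add(Rational(-127, 14), -11, Mul(5, 50))) = Add(1150, Add(Rational(-127, 14), -11, 250)) = Add(1150, Rational(3219, 14)) = Rational(19319, 14)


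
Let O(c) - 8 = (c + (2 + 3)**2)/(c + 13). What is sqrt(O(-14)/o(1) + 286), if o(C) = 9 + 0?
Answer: sqrt(2571)/3 ≈ 16.902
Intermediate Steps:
o(C) = 9
O(c) = 8 + (25 + c)/(13 + c) (O(c) = 8 + (c + (2 + 3)**2)/(c + 13) = 8 + (c + 5**2)/(13 + c) = 8 + (c + 25)/(13 + c) = 8 + (25 + c)/(13 + c))
sqrt(O(-14)/o(1) + 286) = sqrt((3*(43 + 3*(-14))/(13 - 14))/9 + 286) = sqrt((3*(43 - 42)/(-1))*(1/9) + 286) = sqrt((3*(-1)*1)*(1/9) + 286) = sqrt(-3*1/9 + 286) = sqrt(-1/3 + 286) = sqrt(857/3) = sqrt(2571)/3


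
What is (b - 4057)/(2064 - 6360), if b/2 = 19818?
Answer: -35579/4296 ≈ -8.2819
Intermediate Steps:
b = 39636 (b = 2*19818 = 39636)
(b - 4057)/(2064 - 6360) = (39636 - 4057)/(2064 - 6360) = 35579/(-4296) = 35579*(-1/4296) = -35579/4296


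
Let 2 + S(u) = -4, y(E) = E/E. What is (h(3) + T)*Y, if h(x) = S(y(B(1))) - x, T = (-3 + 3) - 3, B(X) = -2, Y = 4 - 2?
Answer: -24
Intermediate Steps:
Y = 2
T = -3 (T = 0 - 3 = -3)
y(E) = 1
S(u) = -6 (S(u) = -2 - 4 = -6)
h(x) = -6 - x
(h(3) + T)*Y = ((-6 - 1*3) - 3)*2 = ((-6 - 3) - 3)*2 = (-9 - 3)*2 = -12*2 = -24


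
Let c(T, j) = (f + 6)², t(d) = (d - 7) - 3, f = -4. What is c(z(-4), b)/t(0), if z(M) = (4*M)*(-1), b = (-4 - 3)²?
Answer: -⅖ ≈ -0.40000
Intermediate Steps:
t(d) = -10 + d (t(d) = (-7 + d) - 3 = -10 + d)
b = 49 (b = (-7)² = 49)
z(M) = -4*M
c(T, j) = 4 (c(T, j) = (-4 + 6)² = 2² = 4)
c(z(-4), b)/t(0) = 4/(-10 + 0) = 4/(-10) = 4*(-⅒) = -⅖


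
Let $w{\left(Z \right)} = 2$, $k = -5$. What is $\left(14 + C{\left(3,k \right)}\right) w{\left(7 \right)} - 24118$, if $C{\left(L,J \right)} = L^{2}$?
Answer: $-24072$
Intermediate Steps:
$\left(14 + C{\left(3,k \right)}\right) w{\left(7 \right)} - 24118 = \left(14 + 3^{2}\right) 2 - 24118 = \left(14 + 9\right) 2 - 24118 = 23 \cdot 2 - 24118 = 46 - 24118 = -24072$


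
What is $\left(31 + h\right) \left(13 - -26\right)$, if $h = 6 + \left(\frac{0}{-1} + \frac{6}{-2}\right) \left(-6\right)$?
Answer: $2145$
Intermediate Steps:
$h = 24$ ($h = 6 + \left(0 \left(-1\right) + 6 \left(- \frac{1}{2}\right)\right) \left(-6\right) = 6 + \left(0 - 3\right) \left(-6\right) = 6 - -18 = 6 + 18 = 24$)
$\left(31 + h\right) \left(13 - -26\right) = \left(31 + 24\right) \left(13 - -26\right) = 55 \left(13 + 26\right) = 55 \cdot 39 = 2145$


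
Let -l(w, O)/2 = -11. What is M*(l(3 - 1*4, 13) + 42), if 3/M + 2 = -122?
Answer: -48/31 ≈ -1.5484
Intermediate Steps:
l(w, O) = 22 (l(w, O) = -2*(-11) = 22)
M = -3/124 (M = 3/(-2 - 122) = 3/(-124) = 3*(-1/124) = -3/124 ≈ -0.024194)
M*(l(3 - 1*4, 13) + 42) = -3*(22 + 42)/124 = -3/124*64 = -48/31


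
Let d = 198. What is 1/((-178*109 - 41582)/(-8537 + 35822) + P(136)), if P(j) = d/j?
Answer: -36380/28347 ≈ -1.2834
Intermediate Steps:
P(j) = 198/j
1/((-178*109 - 41582)/(-8537 + 35822) + P(136)) = 1/((-178*109 - 41582)/(-8537 + 35822) + 198/136) = 1/((-19402 - 41582)/27285 + 198*(1/136)) = 1/(-60984*1/27285 + 99/68) = 1/(-20328/9095 + 99/68) = 1/(-28347/36380) = -36380/28347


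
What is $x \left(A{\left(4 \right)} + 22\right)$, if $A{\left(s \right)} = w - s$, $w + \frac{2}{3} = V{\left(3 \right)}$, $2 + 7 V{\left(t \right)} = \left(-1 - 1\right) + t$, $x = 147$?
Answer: $2527$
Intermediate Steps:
$V{\left(t \right)} = - \frac{4}{7} + \frac{t}{7}$ ($V{\left(t \right)} = - \frac{2}{7} + \frac{\left(-1 - 1\right) + t}{7} = - \frac{2}{7} + \frac{-2 + t}{7} = - \frac{2}{7} + \left(- \frac{2}{7} + \frac{t}{7}\right) = - \frac{4}{7} + \frac{t}{7}$)
$w = - \frac{17}{21}$ ($w = - \frac{2}{3} + \left(- \frac{4}{7} + \frac{1}{7} \cdot 3\right) = - \frac{2}{3} + \left(- \frac{4}{7} + \frac{3}{7}\right) = - \frac{2}{3} - \frac{1}{7} = - \frac{17}{21} \approx -0.80952$)
$A{\left(s \right)} = - \frac{17}{21} - s$
$x \left(A{\left(4 \right)} + 22\right) = 147 \left(\left(- \frac{17}{21} - 4\right) + 22\right) = 147 \left(- \frac{101}{21} + 22\right) = 147 \cdot \frac{361}{21} = 2527$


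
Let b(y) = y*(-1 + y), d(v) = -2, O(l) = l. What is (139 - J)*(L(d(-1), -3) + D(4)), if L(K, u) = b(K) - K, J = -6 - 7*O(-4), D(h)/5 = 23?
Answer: 14391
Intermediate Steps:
D(h) = 115 (D(h) = 5*23 = 115)
J = 22 (J = -6 - 7*(-4) = -6 + 28 = 22)
L(K, u) = -K + K*(-1 + K) (L(K, u) = K*(-1 + K) - K = -K + K*(-1 + K))
(139 - J)*(L(d(-1), -3) + D(4)) = (139 - 1*22)*(-2*(-2 - 2) + 115) = (139 - 22)*(-2*(-4) + 115) = 117*(8 + 115) = 117*123 = 14391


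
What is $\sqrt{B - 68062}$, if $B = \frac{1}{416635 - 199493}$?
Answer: $\frac{i \sqrt{3209167415121026}}{217142} \approx 260.89 i$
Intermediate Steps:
$B = \frac{1}{217142} \approx 4.6053 \cdot 10^{-6}$
$\sqrt{B - 68062} = \sqrt{\frac{1}{217142} - 68062} = \sqrt{- \frac{14779118803}{217142}} = \frac{i \sqrt{3209167415121026}}{217142}$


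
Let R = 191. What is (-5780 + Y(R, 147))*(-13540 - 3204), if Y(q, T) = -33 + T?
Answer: 94871504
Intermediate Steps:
(-5780 + Y(R, 147))*(-13540 - 3204) = (-5780 + (-33 + 147))*(-13540 - 3204) = (-5780 + 114)*(-16744) = -5666*(-16744) = 94871504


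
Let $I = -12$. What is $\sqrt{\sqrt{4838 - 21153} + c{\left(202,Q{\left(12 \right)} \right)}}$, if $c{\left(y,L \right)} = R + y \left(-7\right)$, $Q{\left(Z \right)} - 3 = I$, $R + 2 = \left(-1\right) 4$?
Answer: $\sqrt{-1420 + i \sqrt{16315}} \approx 1.6931 + 37.721 i$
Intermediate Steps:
$R = -6$ ($R = -2 - 4 = -6$)
$Q{\left(Z \right)} = -9$ ($Q{\left(Z \right)} = 3 - 12 = -9$)
$c{\left(y,L \right)} = -6 - 7 y$ ($c{\left(y,L \right)} = -6 + y \left(-7\right) = -6 - 7 y$)
$\sqrt{\sqrt{4838 - 21153} + c{\left(202,Q{\left(12 \right)} \right)}} = \sqrt{\sqrt{4838 - 21153} - 1420} = \sqrt{\sqrt{-16315} - 1420} = \sqrt{i \sqrt{16315} - 1420} = \sqrt{-1420 + i \sqrt{16315}}$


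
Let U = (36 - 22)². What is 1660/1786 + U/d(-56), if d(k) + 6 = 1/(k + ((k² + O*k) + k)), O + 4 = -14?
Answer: -685634366/21602563 ≈ -31.739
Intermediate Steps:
O = -18 (O = -4 - 14 = -18)
U = 196 (U = 14² = 196)
d(k) = -6 + 1/(k² - 16*k) (d(k) = -6 + 1/(k + ((k² - 18*k) + k)) = -6 + 1/(k + (k² - 17*k)) = -6 + 1/(k² - 16*k))
1660/1786 + U/d(-56) = 1660/1786 + 196/(((1 - 6*(-56)² + 96*(-56))/((-56)*(-16 - 56)))) = 1660*(1/1786) + 196/((-1/56*(1 - 6*3136 - 5376)/(-72))) = 830/893 + 196/((-1/56*(-1/72)*(1 - 18816 - 5376))) = 830/893 + 196/((-1/56*(-1/72)*(-24191))) = 830/893 + 196/(-24191/4032) = 830/893 + 196*(-4032/24191) = 830/893 - 790272/24191 = -685634366/21602563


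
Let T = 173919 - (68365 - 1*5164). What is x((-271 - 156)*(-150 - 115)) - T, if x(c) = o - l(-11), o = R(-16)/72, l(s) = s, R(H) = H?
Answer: -996365/9 ≈ -1.1071e+5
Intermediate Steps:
o = -2/9 (o = -16/72 = -16*1/72 = -2/9 ≈ -0.22222)
T = 110718 (T = 173919 - (68365 - 5164) = 173919 - 1*63201 = 173919 - 63201 = 110718)
x(c) = 97/9 (x(c) = -2/9 - 1*(-11) = -2/9 + 11 = 97/9)
x((-271 - 156)*(-150 - 115)) - T = 97/9 - 1*110718 = 97/9 - 110718 = -996365/9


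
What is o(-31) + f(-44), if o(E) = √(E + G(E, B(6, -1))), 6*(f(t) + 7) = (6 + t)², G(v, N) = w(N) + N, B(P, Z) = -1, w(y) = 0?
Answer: 701/3 + 4*I*√2 ≈ 233.67 + 5.6569*I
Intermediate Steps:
G(v, N) = N (G(v, N) = 0 + N = N)
f(t) = -7 + (6 + t)²/6
o(E) = √(-1 + E) (o(E) = √(E - 1) = √(-1 + E))
o(-31) + f(-44) = √(-1 - 31) + (-7 + (6 - 44)²/6) = √(-32) + (-7 + (⅙)*(-38)²) = 4*I*√2 + (-7 + (⅙)*1444) = 4*I*√2 + (-7 + 722/3) = 4*I*√2 + 701/3 = 701/3 + 4*I*√2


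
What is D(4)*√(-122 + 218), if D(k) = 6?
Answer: 24*√6 ≈ 58.788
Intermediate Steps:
D(4)*√(-122 + 218) = 6*√(-122 + 218) = 6*√96 = 6*(4*√6) = 24*√6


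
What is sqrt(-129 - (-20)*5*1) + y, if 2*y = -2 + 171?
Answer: 169/2 + I*sqrt(29) ≈ 84.5 + 5.3852*I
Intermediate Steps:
y = 169/2 (y = (-2 + 171)/2 = (1/2)*169 = 169/2 ≈ 84.500)
sqrt(-129 - (-20)*5*1) + y = sqrt(-129 - (-20)*5*1) + 169/2 = sqrt(-129 - 5*(-20)*1) + 169/2 = sqrt(-129 + 100*1) + 169/2 = sqrt(-129 + 100) + 169/2 = sqrt(-29) + 169/2 = I*sqrt(29) + 169/2 = 169/2 + I*sqrt(29)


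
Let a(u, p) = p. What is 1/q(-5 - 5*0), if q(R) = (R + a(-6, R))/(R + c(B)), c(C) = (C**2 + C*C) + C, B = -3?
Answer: -1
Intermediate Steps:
c(C) = C + 2*C**2 (c(C) = (C**2 + C**2) + C = 2*C**2 + C = C + 2*C**2)
q(R) = 2*R/(15 + R) (q(R) = (R + R)/(R - 3*(1 + 2*(-3))) = (2*R)/(R - 3*(1 - 6)) = (2*R)/(R - 3*(-5)) = (2*R)/(R + 15) = (2*R)/(15 + R) = 2*R/(15 + R))
1/q(-5 - 5*0) = 1/(2*(-5 - 5*0)/(15 + (-5 - 5*0))) = 1/(2*(-5 + 0)/(15 + (-5 + 0))) = 1/(2*(-5)/(15 - 5)) = 1/(2*(-5)/10) = 1/(2*(-5)*(1/10)) = 1/(-1) = -1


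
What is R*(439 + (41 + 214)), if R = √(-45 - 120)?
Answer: 694*I*√165 ≈ 8914.6*I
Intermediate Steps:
R = I*√165 (R = √(-165) = I*√165 ≈ 12.845*I)
R*(439 + (41 + 214)) = (I*√165)*(439 + (41 + 214)) = (I*√165)*(439 + 255) = (I*√165)*694 = 694*I*√165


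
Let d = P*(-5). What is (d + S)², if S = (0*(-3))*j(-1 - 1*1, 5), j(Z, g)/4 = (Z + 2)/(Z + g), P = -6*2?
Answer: 3600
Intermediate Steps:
P = -12
j(Z, g) = 4*(2 + Z)/(Z + g) (j(Z, g) = 4*((Z + 2)/(Z + g)) = 4*((2 + Z)/(Z + g)) = 4*(2 + Z)/(Z + g))
d = 60 (d = -12*(-5) = 60)
S = 0 (S = (0*(-3))*(4*(2 + (-1 - 1*1))/((-1 - 1*1) + 5)) = 0*(4*(2 + (-1 - 1))/((-1 - 1) + 5)) = 0*(4*(2 - 2)/(-2 + 5)) = 0*(4*0/3) = 0*(4*(⅓)*0) = 0*0 = 0)
(d + S)² = (60 + 0)² = 60² = 3600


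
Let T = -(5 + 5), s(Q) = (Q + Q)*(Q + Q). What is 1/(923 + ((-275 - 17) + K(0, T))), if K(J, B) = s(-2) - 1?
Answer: 1/646 ≈ 0.0015480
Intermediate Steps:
s(Q) = 4*Q² (s(Q) = (2*Q)*(2*Q) = 4*Q²)
T = -10 (T = -1*10 = -10)
K(J, B) = 15 (K(J, B) = 4*(-2)² - 1 = 4*4 - 1 = 16 - 1 = 15)
1/(923 + ((-275 - 17) + K(0, T))) = 1/(923 + ((-275 - 17) + 15)) = 1/(923 + (-292 + 15)) = 1/(923 - 277) = 1/646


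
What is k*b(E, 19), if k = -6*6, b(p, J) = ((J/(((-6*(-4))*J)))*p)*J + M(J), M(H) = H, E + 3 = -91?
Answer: 1995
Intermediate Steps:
E = -94 (E = -3 - 91 = -94)
b(p, J) = J + J*p/24 (b(p, J) = ((J/(((-6*(-4))*J)))*p)*J + J = ((J/((24*J)))*p)*J + J = ((J*(1/(24*J)))*p)*J + J = (p/24)*J + J = J*p/24 + J = J + J*p/24)
k = -36
k*b(E, 19) = -3*19*(24 - 94)/2 = -3*19*(-70)/2 = -36*(-665/12) = 1995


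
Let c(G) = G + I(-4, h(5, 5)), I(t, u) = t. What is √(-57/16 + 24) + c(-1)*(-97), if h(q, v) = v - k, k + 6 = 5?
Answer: 485 + √327/4 ≈ 489.52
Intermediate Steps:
k = -1 (k = -6 + 5 = -1)
h(q, v) = 1 + v (h(q, v) = v - 1*(-1) = v + 1 = 1 + v)
c(G) = -4 + G (c(G) = G - 4 = -4 + G)
√(-57/16 + 24) + c(-1)*(-97) = √(-57/16 + 24) + (-4 - 1)*(-97) = √(-57*1/16 + 24) - 5*(-97) = √(-57/16 + 24) + 485 = √(327/16) + 485 = √327/4 + 485 = 485 + √327/4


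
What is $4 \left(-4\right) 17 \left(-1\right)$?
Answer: $272$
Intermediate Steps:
$4 \left(-4\right) 17 \left(-1\right) = \left(-16\right) 17 \left(-1\right) = \left(-272\right) \left(-1\right) = 272$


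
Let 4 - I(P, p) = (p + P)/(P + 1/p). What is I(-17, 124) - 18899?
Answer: -39798497/2107 ≈ -18889.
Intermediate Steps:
I(P, p) = 4 - (P + p)/(P + 1/p) (I(P, p) = 4 - (p + P)/(P + 1/p) = 4 - (P + p)/(P + 1/p))
I(-17, 124) - 18899 = (4 - 1*124² + 3*(-17)*124)/(1 - 17*124) - 18899 = (4 - 1*15376 - 6324)/(1 - 2108) - 18899 = (4 - 15376 - 6324)/(-2107) - 18899 = -1/2107*(-21696) - 18899 = 21696/2107 - 18899 = -39798497/2107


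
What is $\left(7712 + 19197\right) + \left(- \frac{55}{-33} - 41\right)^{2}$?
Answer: $\frac{256105}{9} \approx 28456.0$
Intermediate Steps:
$\left(7712 + 19197\right) + \left(- \frac{55}{-33} - 41\right)^{2} = 26909 + \left(\left(-55\right) \left(- \frac{1}{33}\right) - 41\right)^{2} = 26909 + \left(\frac{5}{3} - 41\right)^{2} = 26909 + \left(- \frac{118}{3}\right)^{2} = 26909 + \frac{13924}{9} = \frac{256105}{9}$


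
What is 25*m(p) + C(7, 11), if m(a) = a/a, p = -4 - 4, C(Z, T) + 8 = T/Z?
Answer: 130/7 ≈ 18.571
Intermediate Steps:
C(Z, T) = -8 + T/Z
p = -8
m(a) = 1
25*m(p) + C(7, 11) = 25*1 + (-8 + 11/7) = 25 + (-8 + 11*(1/7)) = 25 + (-8 + 11/7) = 25 - 45/7 = 130/7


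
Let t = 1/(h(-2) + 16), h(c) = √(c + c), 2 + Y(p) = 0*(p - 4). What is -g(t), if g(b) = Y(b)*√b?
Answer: √(1040 - 130*I)/65 ≈ 0.4971 - 0.030949*I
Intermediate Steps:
Y(p) = -2 (Y(p) = -2 + 0*(p - 4) = -2 + 0*(-4 + p) = -2 + 0 = -2)
h(c) = √2*√c (h(c) = √(2*c) = √2*√c)
t = (16 - 2*I)/260 (t = 1/(√2*√(-2) + 16) = 1/(√2*(I*√2) + 16) = 1/(2*I + 16) = 1/(16 + 2*I) = (16 - 2*I)/260 ≈ 0.061538 - 0.0076923*I)
g(b) = -2*√b
-g(t) = -(-2)*√(4/65 - I/130) = 2*√(4/65 - I/130)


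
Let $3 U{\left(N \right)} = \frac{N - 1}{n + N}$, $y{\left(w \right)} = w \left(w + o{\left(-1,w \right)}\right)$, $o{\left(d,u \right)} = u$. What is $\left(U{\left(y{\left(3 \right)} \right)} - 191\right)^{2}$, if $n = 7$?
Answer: $\frac{204718864}{5625} \approx 36394.0$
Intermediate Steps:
$y{\left(w \right)} = 2 w^{2}$ ($y{\left(w \right)} = w \left(w + w\right) = w 2 w = 2 w^{2}$)
$U{\left(N \right)} = \frac{-1 + N}{3 \left(7 + N\right)}$ ($U{\left(N \right)} = \frac{\left(N - 1\right) \frac{1}{7 + N}}{3} = \frac{\left(-1 + N\right) \frac{1}{7 + N}}{3} = \frac{\frac{1}{7 + N} \left(-1 + N\right)}{3} = \frac{-1 + N}{3 \left(7 + N\right)}$)
$\left(U{\left(y{\left(3 \right)} \right)} - 191\right)^{2} = \left(\frac{-1 + 2 \cdot 3^{2}}{3 \left(7 + 2 \cdot 3^{2}\right)} - 191\right)^{2} = \left(\frac{-1 + 2 \cdot 9}{3 \left(7 + 2 \cdot 9\right)} - 191\right)^{2} = \left(\frac{-1 + 18}{3 \left(7 + 18\right)} - 191\right)^{2} = \left(\frac{1}{3} \cdot \frac{1}{25} \cdot 17 - 191\right)^{2} = \left(\frac{17}{75} - 191\right)^{2} = \left(- \frac{14308}{75}\right)^{2} = \frac{204718864}{5625}$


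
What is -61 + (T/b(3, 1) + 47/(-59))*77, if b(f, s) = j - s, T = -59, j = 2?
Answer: -275255/59 ≈ -4665.3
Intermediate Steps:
b(f, s) = 2 - s
-61 + (T/b(3, 1) + 47/(-59))*77 = -61 + (-59/(2 - 1*1) + 47/(-59))*77 = -61 + (-59/(2 - 1) + 47*(-1/59))*77 = -61 + (-59/1 - 47/59)*77 = -61 + (-59*1 - 47/59)*77 = -61 + (-59 - 47/59)*77 = -61 - 3528/59*77 = -61 - 271656/59 = -275255/59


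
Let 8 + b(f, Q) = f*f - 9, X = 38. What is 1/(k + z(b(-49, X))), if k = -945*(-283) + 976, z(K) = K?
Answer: 1/270795 ≈ 3.6928e-6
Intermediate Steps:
b(f, Q) = -17 + f² (b(f, Q) = -8 + (f*f - 9) = -8 + (f² - 9) = -8 + (-9 + f²) = -17 + f²)
k = 268411 (k = 267435 + 976 = 268411)
1/(k + z(b(-49, X))) = 1/(268411 + (-17 + (-49)²)) = 1/(268411 + (-17 + 2401)) = 1/(268411 + 2384) = 1/270795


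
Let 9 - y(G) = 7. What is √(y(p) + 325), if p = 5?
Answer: √327 ≈ 18.083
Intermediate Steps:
y(G) = 2 (y(G) = 9 - 1*7 = 9 - 7 = 2)
√(y(p) + 325) = √(2 + 325) = √327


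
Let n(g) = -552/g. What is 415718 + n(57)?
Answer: 7898458/19 ≈ 4.1571e+5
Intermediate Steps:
415718 + n(57) = 415718 - 552/57 = 415718 - 552*1/57 = 415718 - 184/19 = 7898458/19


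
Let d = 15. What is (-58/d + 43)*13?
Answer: 7631/15 ≈ 508.73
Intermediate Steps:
(-58/d + 43)*13 = (-58/15 + 43)*13 = (587/15)*13 = 7631/15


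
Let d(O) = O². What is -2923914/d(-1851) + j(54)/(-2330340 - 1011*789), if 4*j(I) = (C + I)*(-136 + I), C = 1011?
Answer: -2015834669563/2381604850182 ≈ -0.84642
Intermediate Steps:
j(I) = (-136 + I)*(1011 + I)/4 (j(I) = ((1011 + I)*(-136 + I))/4 = ((-136 + I)*(1011 + I))/4 = (-136 + I)*(1011 + I)/4)
-2923914/d(-1851) + j(54)/(-2330340 - 1011*789) = -2923914/((-1851)²) + (-34374 + (¼)*54² + (875/4)*54)/(-2330340 - 1011*789) = -2923914/3426201 + (-34374 + (¼)*2916 + 23625/2)/(-2330340 - 797679) = -2923914*1/3426201 + (-34374 + 729 + 23625/2)/(-3128019) = -974638/1142067 - 43665/2*(-1/3128019) = -974638/1142067 + 14555/2085346 = -2015834669563/2381604850182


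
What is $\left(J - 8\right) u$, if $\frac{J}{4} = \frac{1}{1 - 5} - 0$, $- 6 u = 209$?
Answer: $\frac{627}{2} \approx 313.5$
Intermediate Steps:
$u = - \frac{209}{6}$ ($u = \left(- \frac{1}{6}\right) 209 = - \frac{209}{6} \approx -34.833$)
$J = -1$ ($J = 4 \left(\frac{1}{1 - 5} - 0\right) = 4 \left(\frac{1}{-4} + 0\right) = 4 \left(- \frac{1}{4} + 0\right) = 4 \left(- \frac{1}{4}\right) = -1$)
$\left(J - 8\right) u = \left(-1 - 8\right) \left(- \frac{209}{6}\right) = \left(-9\right) \left(- \frac{209}{6}\right) = \frac{627}{2}$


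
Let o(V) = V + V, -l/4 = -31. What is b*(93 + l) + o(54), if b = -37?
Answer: -7921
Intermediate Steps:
l = 124 (l = -4*(-31) = 124)
o(V) = 2*V
b*(93 + l) + o(54) = -37*(93 + 124) + 2*54 = -37*217 + 108 = -8029 + 108 = -7921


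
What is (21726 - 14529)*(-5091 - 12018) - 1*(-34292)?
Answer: -123099181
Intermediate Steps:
(21726 - 14529)*(-5091 - 12018) - 1*(-34292) = 7197*(-17109) + 34292 = -123133473 + 34292 = -123099181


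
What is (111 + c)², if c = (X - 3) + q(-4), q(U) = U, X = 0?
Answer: 10816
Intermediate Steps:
c = -7 (c = (0 - 3) - 4 = -3 - 4 = -7)
(111 + c)² = (111 - 7)² = 104² = 10816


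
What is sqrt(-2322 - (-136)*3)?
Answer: I*sqrt(1914) ≈ 43.749*I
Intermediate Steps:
sqrt(-2322 - (-136)*3) = sqrt(-2322 - 68*(-6)) = sqrt(-2322 + 408) = sqrt(-1914) = I*sqrt(1914)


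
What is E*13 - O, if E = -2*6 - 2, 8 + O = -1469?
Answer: 1295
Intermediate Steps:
O = -1477 (O = -8 - 1469 = -1477)
E = -14 (E = -12 - 2 = -14)
E*13 - O = -14*13 - 1*(-1477) = -182 + 1477 = 1295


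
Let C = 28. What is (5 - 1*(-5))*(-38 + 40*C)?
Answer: 10820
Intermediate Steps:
(5 - 1*(-5))*(-38 + 40*C) = (5 - 1*(-5))*(-38 + 40*28) = (5 + 5)*(-38 + 1120) = 10*1082 = 10820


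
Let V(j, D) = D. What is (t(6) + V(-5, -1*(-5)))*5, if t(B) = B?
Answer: 55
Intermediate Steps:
(t(6) + V(-5, -1*(-5)))*5 = (6 - 1*(-5))*5 = (6 + 5)*5 = 11*5 = 55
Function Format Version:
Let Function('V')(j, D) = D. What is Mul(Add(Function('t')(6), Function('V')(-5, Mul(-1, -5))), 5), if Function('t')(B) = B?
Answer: 55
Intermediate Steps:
Mul(Add(Function('t')(6), Function('V')(-5, Mul(-1, -5))), 5) = Mul(Add(6, Mul(-1, -5)), 5) = Mul(Add(6, 5), 5) = Mul(11, 5) = 55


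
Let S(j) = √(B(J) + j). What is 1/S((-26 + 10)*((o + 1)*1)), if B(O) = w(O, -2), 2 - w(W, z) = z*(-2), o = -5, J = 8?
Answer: √62/62 ≈ 0.12700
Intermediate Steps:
w(W, z) = 2 + 2*z (w(W, z) = 2 - z*(-2) = 2 - (-2)*z = 2 + 2*z)
B(O) = -2 (B(O) = 2 + 2*(-2) = 2 - 4 = -2)
S(j) = √(-2 + j)
1/S((-26 + 10)*((o + 1)*1)) = 1/(√(-2 + (-26 + 10)*((-5 + 1)*1))) = 1/(√(-2 - (-64))) = 1/(√(-2 - 16*(-4))) = 1/(√(-2 + 64)) = 1/(√62) = √62/62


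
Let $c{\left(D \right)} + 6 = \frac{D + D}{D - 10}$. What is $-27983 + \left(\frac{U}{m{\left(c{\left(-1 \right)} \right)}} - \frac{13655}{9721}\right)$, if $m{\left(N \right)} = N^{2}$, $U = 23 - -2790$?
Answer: $- \frac{1110952320275}{39817216} \approx -27901.0$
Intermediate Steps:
$c{\left(D \right)} = -6 + \frac{2 D}{-10 + D}$ ($c{\left(D \right)} = -6 + \frac{D + D}{D - 10} = -6 + \frac{2 D}{-10 + D}$)
$U = 2813$ ($U = 23 + 2790 = 2813$)
$-27983 + \left(\frac{U}{m{\left(c{\left(-1 \right)} \right)}} - \frac{13655}{9721}\right) = -27983 + \left(\frac{2813}{\left(\frac{4 \left(15 - -1\right)}{-10 - 1}\right)^{2}} - \frac{13655}{9721}\right) = -27983 + \left(\frac{2813}{\left(\frac{4 \left(15 + 1\right)}{-11}\right)^{2}} - \frac{13655}{9721}\right) = -27983 - \left(\frac{13655}{9721} - \frac{2813}{\left(4 \left(- \frac{1}{11}\right) 16\right)^{2}}\right) = -27983 - \left(\frac{13655}{9721} - \frac{2813}{\left(- \frac{64}{11}\right)^{2}}\right) = -27983 - \left(\frac{13655}{9721} - \frac{2813}{\frac{4096}{121}}\right) = -27983 + \left(2813 \cdot \frac{121}{4096} - \frac{13655}{9721}\right) = -27983 + \left(\frac{340373}{4096} - \frac{13655}{9721}\right) = -27983 + \frac{3252835053}{39817216} = - \frac{1110952320275}{39817216}$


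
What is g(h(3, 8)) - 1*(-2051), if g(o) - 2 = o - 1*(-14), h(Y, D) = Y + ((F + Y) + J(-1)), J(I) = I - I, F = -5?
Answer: 2068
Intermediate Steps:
J(I) = 0
h(Y, D) = -5 + 2*Y (h(Y, D) = Y + ((-5 + Y) + 0) = Y + (-5 + Y) = -5 + 2*Y)
g(o) = 16 + o (g(o) = 2 + (o - 1*(-14)) = 2 + (o + 14) = 2 + (14 + o) = 16 + o)
g(h(3, 8)) - 1*(-2051) = (16 + (-5 + 2*3)) - 1*(-2051) = (16 + (-5 + 6)) + 2051 = (16 + 1) + 2051 = 17 + 2051 = 2068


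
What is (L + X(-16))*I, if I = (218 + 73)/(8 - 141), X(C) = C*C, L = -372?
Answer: 33756/133 ≈ 253.80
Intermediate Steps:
X(C) = C²
I = -291/133 (I = 291/(-133) = 291*(-1/133) = -291/133 ≈ -2.1880)
(L + X(-16))*I = (-372 + (-16)²)*(-291/133) = (-372 + 256)*(-291/133) = -116*(-291/133) = 33756/133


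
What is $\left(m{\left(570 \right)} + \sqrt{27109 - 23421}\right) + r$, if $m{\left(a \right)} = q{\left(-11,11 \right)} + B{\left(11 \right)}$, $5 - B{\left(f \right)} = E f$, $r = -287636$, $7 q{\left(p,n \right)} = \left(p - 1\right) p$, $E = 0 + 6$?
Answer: $- \frac{2013747}{7} + 2 \sqrt{922} \approx -2.8762 \cdot 10^{5}$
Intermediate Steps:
$E = 6$
$q{\left(p,n \right)} = \frac{p \left(-1 + p\right)}{7}$ ($q{\left(p,n \right)} = \frac{\left(p - 1\right) p}{7} = \frac{\left(-1 + p\right) p}{7} = \frac{p \left(-1 + p\right)}{7}$)
$B{\left(f \right)} = 5 - 6 f$
$m{\left(a \right)} = - \frac{295}{7}$ ($m{\left(a \right)} = \frac{1}{7} \left(-11\right) \left(-1 - 11\right) + \left(5 - 66\right) = \frac{1}{7} \left(-11\right) \left(-12\right) + \left(5 - 66\right) = \frac{132}{7} - 61 = - \frac{295}{7}$)
$\left(m{\left(570 \right)} + \sqrt{27109 - 23421}\right) + r = \left(- \frac{295}{7} + \sqrt{27109 - 23421}\right) - 287636 = \left(- \frac{295}{7} + \sqrt{3688}\right) - 287636 = \left(- \frac{295}{7} + 2 \sqrt{922}\right) - 287636 = - \frac{2013747}{7} + 2 \sqrt{922}$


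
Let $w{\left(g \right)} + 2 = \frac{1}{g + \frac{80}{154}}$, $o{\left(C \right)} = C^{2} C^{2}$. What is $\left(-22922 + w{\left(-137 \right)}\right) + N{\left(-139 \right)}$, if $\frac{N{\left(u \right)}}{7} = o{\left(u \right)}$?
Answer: $\frac{27460903570690}{10509} \approx 2.6131 \cdot 10^{9}$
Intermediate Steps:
$o{\left(C \right)} = C^{4}$
$w{\left(g \right)} = -2 + \frac{1}{\frac{40}{77} + g}$ ($w{\left(g \right)} = -2 + \frac{1}{g + \frac{80}{154}} = -2 + \frac{1}{g + 80 \cdot \frac{1}{154}} = -2 + \frac{1}{g + \frac{40}{77}} = -2 + \frac{1}{\frac{40}{77} + g}$)
$N{\left(u \right)} = 7 u^{4}$
$\left(-22922 + w{\left(-137 \right)}\right) + N{\left(-139 \right)} = \left(-22922 + \frac{-3 - -21098}{40 + 77 \left(-137\right)}\right) + 7 \left(-139\right)^{4} = \left(-22922 + \frac{-3 + 21098}{40 - 10549}\right) + 7 \cdot 373301041 = \left(-22922 + \frac{1}{-10509} \cdot 21095\right) + 2613107287 = \left(-22922 - \frac{21095}{10509}\right) + 2613107287 = - \frac{240908393}{10509} + 2613107287 = \frac{27460903570690}{10509}$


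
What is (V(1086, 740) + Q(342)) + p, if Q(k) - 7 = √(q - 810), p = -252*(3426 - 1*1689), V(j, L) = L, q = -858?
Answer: -436977 + 2*I*√417 ≈ -4.3698e+5 + 40.841*I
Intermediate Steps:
p = -437724 (p = -252*(3426 - 1689) = -252*1737 = -437724)
Q(k) = 7 + 2*I*√417 (Q(k) = 7 + √(-858 - 810) = 7 + √(-1668) = 7 + 2*I*√417)
(V(1086, 740) + Q(342)) + p = (740 + (7 + 2*I*√417)) - 437724 = (747 + 2*I*√417) - 437724 = -436977 + 2*I*√417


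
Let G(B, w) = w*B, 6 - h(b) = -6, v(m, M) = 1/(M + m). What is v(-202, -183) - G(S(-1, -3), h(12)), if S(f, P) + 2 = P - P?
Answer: 9239/385 ≈ 23.997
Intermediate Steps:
S(f, P) = -2 (S(f, P) = -2 + (P - P) = -2 + 0 = -2)
h(b) = 12 (h(b) = 6 - 1*(-6) = 6 + 6 = 12)
G(B, w) = B*w
v(-202, -183) - G(S(-1, -3), h(12)) = 1/(-183 - 202) - (-2)*12 = 1/(-385) - 1*(-24) = -1/385 + 24 = 9239/385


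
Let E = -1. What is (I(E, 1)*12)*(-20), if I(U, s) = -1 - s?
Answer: 480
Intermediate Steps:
(I(E, 1)*12)*(-20) = ((-1 - 1*1)*12)*(-20) = ((-1 - 1)*12)*(-20) = -2*12*(-20) = -24*(-20) = 480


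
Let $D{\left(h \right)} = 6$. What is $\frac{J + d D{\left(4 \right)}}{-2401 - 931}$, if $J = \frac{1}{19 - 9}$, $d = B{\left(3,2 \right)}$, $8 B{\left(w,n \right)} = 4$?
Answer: $- \frac{31}{33320} \approx -0.00093037$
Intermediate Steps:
$B{\left(w,n \right)} = \frac{1}{2}$ ($B{\left(w,n \right)} = \frac{1}{8} \cdot 4 = \frac{1}{2}$)
$d = \frac{1}{2} \approx 0.5$
$J = \frac{1}{10}$ ($J = \frac{1}{19 - 9} = \frac{1}{10} \approx 0.1$)
$\frac{J + d D{\left(4 \right)}}{-2401 - 931} = \frac{\frac{1}{10} + \frac{1}{2} \cdot 6}{-2401 - 931} = \frac{\frac{1}{10} + 3}{-3332} = \frac{31}{10} \left(- \frac{1}{3332}\right) = - \frac{31}{33320}$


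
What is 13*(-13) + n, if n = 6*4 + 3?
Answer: -142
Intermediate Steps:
n = 27 (n = 24 + 3 = 27)
13*(-13) + n = 13*(-13) + 27 = -169 + 27 = -142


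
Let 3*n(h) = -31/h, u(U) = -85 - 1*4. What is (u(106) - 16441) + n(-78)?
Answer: -3867989/234 ≈ -16530.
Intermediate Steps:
u(U) = -89 (u(U) = -85 - 4 = -89)
n(h) = -31/(3*h) (n(h) = (-31/h)/3 = -31/(3*h))
(u(106) - 16441) + n(-78) = (-89 - 16441) - 31/3/(-78) = -16530 - 31/3*(-1/78) = -16530 + 31/234 = -3867989/234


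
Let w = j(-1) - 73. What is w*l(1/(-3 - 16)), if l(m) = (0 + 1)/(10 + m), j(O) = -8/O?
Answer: -1235/189 ≈ -6.5344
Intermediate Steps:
l(m) = 1/(10 + m)
w = -65 (w = -8/(-1) - 73 = -8*(-1) - 73 = 8 - 73 = -65)
w*l(1/(-3 - 16)) = -65/(10 + 1/(-3 - 16)) = -65/(10 + 1/(-19)) = -65/(10 - 1/19) = -65/189/19 = -65*19/189 = -1235/189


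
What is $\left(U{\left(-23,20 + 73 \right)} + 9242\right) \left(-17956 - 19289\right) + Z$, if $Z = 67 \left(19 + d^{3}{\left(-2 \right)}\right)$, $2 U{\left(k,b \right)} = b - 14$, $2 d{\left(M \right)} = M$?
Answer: $- \frac{691376523}{2} \approx -3.4569 \cdot 10^{8}$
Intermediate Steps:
$d{\left(M \right)} = \frac{M}{2}$
$U{\left(k,b \right)} = -7 + \frac{b}{2}$ ($U{\left(k,b \right)} = \frac{b - 14}{2} = \frac{-14 + b}{2} = -7 + \frac{b}{2}$)
$Z = 1206$ ($Z = 67 \left(19 + \left(\frac{1}{2} \left(-2\right)\right)^{3}\right) = 67 \left(19 + \left(-1\right)^{3}\right) = 67 \left(19 - 1\right) = 67 \cdot 18 = 1206$)
$\left(U{\left(-23,20 + 73 \right)} + 9242\right) \left(-17956 - 19289\right) + Z = \left(\left(-7 + \frac{20 + 73}{2}\right) + 9242\right) \left(-17956 - 19289\right) + 1206 = \left(\left(-7 + \frac{1}{2} \cdot 93\right) + 9242\right) \left(-37245\right) + 1206 = \left(\left(-7 + \frac{93}{2}\right) + 9242\right) \left(-37245\right) + 1206 = \left(\frac{79}{2} + 9242\right) \left(-37245\right) + 1206 = \frac{18563}{2} \left(-37245\right) + 1206 = - \frac{691378935}{2} + 1206 = - \frac{691376523}{2}$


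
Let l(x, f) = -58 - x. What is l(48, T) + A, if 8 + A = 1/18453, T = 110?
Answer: -2103641/18453 ≈ -114.00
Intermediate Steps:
A = -147623/18453 (A = -8 + 1/18453 = -147623/18453 ≈ -7.9999)
l(48, T) + A = (-58 - 1*48) - 147623/18453 = (-58 - 48) - 147623/18453 = -106 - 147623/18453 = -2103641/18453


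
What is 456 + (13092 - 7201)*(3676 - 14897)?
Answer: -66102455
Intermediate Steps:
456 + (13092 - 7201)*(3676 - 14897) = 456 + 5891*(-11221) = 456 - 66102911 = -66102455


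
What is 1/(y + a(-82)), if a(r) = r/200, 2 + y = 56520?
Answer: 100/5651759 ≈ 1.7694e-5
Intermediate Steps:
y = 56518 (y = -2 + 56520 = 56518)
a(r) = r/200 (a(r) = r*(1/200) = r/200)
1/(y + a(-82)) = 1/(56518 + (1/200)*(-82)) = 1/(56518 - 41/100) = 1/(5651759/100) = 100/5651759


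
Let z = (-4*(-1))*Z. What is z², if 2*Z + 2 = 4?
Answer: 16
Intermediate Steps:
Z = 1 (Z = -1 + (½)*4 = -1 + 2 = 1)
z = 4 (z = -4*(-1)*1 = 4*1 = 4)
z² = 4² = 16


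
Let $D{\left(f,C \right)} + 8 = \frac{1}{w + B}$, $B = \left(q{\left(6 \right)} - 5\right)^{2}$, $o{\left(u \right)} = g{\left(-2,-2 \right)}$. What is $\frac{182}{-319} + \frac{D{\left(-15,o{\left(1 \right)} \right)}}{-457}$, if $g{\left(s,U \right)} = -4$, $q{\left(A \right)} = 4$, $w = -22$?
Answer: $- \frac{1692743}{3061443} \approx -0.55292$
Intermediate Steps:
$o{\left(u \right)} = -4$
$B = 1$ ($B = \left(4 - 5\right)^{2} = \left(-1\right)^{2} = 1$)
$D{\left(f,C \right)} = - \frac{169}{21}$ ($D{\left(f,C \right)} = -8 + \frac{1}{-22 + 1} = -8 + \frac{1}{-21} = -8 - \frac{1}{21} = - \frac{169}{21}$)
$\frac{182}{-319} + \frac{D{\left(-15,o{\left(1 \right)} \right)}}{-457} = \frac{182}{-319} - \frac{169}{21 \left(-457\right)} = 182 \left(- \frac{1}{319}\right) - - \frac{169}{9597} = - \frac{182}{319} + \frac{169}{9597} = - \frac{1692743}{3061443}$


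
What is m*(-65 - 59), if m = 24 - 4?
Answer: -2480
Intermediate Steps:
m = 20
m*(-65 - 59) = 20*(-65 - 59) = 20*(-124) = -2480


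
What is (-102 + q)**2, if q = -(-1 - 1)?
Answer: 10000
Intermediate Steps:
q = 2 (q = -1*(-2) = 2)
(-102 + q)**2 = (-102 + 2)**2 = (-100)**2 = 10000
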